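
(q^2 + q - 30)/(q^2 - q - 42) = (q - 5)/(q - 7)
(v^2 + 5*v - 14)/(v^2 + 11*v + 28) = (v - 2)/(v + 4)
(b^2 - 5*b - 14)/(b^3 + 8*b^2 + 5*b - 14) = (b - 7)/(b^2 + 6*b - 7)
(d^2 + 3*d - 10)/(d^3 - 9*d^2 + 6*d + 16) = (d + 5)/(d^2 - 7*d - 8)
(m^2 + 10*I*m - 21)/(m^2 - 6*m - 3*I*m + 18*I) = (m^2 + 10*I*m - 21)/(m^2 - 6*m - 3*I*m + 18*I)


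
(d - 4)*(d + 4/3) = d^2 - 8*d/3 - 16/3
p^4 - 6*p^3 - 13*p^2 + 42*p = p*(p - 7)*(p - 2)*(p + 3)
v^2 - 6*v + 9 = (v - 3)^2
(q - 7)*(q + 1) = q^2 - 6*q - 7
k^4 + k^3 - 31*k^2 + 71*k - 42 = (k - 3)*(k - 2)*(k - 1)*(k + 7)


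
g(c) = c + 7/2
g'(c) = 1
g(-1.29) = 2.21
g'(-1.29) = 1.00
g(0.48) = 3.98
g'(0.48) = 1.00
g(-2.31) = 1.19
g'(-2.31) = 1.00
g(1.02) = 4.52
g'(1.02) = 1.00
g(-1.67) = 1.83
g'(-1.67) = 1.00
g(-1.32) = 2.18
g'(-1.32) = 1.00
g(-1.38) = 2.12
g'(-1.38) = 1.00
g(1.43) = 4.93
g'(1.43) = 1.00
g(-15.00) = -11.50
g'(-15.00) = 1.00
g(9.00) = 12.50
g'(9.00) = 1.00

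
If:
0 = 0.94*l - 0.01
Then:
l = 0.01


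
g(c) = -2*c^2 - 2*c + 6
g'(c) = -4*c - 2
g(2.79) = -15.15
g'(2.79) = -13.16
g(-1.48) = 4.58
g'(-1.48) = 3.92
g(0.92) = 2.47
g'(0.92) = -5.68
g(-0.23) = 6.35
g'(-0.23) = -1.08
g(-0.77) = 6.35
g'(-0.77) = 1.08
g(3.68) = -28.44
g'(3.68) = -16.72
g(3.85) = -31.34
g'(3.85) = -17.40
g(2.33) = -9.52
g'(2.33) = -11.32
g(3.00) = -18.00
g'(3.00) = -14.00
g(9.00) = -174.00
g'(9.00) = -38.00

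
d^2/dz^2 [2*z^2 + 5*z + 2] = 4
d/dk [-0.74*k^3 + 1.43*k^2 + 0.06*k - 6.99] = -2.22*k^2 + 2.86*k + 0.06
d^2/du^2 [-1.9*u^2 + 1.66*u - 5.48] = -3.80000000000000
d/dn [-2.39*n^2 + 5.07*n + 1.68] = 5.07 - 4.78*n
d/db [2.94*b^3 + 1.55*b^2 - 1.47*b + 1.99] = 8.82*b^2 + 3.1*b - 1.47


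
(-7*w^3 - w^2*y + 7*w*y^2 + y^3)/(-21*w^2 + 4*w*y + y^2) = (-w^2 + y^2)/(-3*w + y)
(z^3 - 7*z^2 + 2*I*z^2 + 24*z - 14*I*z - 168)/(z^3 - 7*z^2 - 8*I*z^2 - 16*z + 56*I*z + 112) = (z + 6*I)/(z - 4*I)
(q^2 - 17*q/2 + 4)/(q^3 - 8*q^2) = (q - 1/2)/q^2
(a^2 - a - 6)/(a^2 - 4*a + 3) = (a + 2)/(a - 1)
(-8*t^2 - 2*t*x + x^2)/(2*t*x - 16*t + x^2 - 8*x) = (-4*t + x)/(x - 8)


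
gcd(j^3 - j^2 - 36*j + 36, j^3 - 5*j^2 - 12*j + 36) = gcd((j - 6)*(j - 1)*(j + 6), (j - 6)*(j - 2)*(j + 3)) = j - 6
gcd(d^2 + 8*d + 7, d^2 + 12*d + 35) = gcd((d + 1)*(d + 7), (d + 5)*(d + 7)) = d + 7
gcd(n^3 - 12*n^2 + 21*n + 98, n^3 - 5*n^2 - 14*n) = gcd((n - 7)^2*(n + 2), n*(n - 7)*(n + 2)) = n^2 - 5*n - 14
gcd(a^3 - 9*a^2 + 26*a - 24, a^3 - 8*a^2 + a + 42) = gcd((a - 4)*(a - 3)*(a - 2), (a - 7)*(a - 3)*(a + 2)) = a - 3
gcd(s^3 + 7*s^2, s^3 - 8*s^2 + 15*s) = s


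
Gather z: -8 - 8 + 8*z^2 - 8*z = 8*z^2 - 8*z - 16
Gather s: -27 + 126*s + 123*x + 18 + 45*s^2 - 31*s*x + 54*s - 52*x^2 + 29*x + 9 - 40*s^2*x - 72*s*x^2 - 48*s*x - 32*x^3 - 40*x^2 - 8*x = s^2*(45 - 40*x) + s*(-72*x^2 - 79*x + 180) - 32*x^3 - 92*x^2 + 144*x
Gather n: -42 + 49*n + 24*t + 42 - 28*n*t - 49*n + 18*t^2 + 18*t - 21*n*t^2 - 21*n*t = n*(-21*t^2 - 49*t) + 18*t^2 + 42*t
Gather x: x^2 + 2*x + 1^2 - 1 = x^2 + 2*x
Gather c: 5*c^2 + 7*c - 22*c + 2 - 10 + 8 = 5*c^2 - 15*c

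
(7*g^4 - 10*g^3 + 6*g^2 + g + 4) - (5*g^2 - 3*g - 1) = 7*g^4 - 10*g^3 + g^2 + 4*g + 5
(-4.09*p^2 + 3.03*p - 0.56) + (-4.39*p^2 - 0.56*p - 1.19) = -8.48*p^2 + 2.47*p - 1.75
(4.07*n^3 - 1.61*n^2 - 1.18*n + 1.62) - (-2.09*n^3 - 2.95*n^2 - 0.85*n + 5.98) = 6.16*n^3 + 1.34*n^2 - 0.33*n - 4.36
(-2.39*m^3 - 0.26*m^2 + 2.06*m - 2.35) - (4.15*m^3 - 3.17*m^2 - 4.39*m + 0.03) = -6.54*m^3 + 2.91*m^2 + 6.45*m - 2.38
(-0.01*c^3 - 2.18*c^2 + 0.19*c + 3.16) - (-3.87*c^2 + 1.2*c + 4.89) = -0.01*c^3 + 1.69*c^2 - 1.01*c - 1.73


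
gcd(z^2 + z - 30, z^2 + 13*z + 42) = z + 6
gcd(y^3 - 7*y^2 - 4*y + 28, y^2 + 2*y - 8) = y - 2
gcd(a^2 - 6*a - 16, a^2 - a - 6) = a + 2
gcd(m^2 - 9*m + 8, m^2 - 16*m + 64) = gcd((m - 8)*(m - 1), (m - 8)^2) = m - 8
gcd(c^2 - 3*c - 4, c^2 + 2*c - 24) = c - 4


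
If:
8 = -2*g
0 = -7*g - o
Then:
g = -4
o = 28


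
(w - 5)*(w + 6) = w^2 + w - 30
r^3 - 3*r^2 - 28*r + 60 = (r - 6)*(r - 2)*(r + 5)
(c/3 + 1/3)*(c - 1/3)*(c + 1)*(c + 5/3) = c^4/3 + 10*c^3/9 + 28*c^2/27 + 2*c/27 - 5/27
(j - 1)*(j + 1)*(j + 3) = j^3 + 3*j^2 - j - 3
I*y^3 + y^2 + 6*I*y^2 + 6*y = y*(y + 6)*(I*y + 1)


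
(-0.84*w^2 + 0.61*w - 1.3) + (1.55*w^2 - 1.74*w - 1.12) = 0.71*w^2 - 1.13*w - 2.42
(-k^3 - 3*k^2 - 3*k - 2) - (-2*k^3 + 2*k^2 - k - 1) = k^3 - 5*k^2 - 2*k - 1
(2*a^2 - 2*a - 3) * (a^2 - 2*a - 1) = 2*a^4 - 6*a^3 - a^2 + 8*a + 3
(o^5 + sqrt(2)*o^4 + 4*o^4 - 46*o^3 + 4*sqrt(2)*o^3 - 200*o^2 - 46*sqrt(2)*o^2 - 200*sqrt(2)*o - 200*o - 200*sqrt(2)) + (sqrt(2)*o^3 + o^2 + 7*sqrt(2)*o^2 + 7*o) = o^5 + sqrt(2)*o^4 + 4*o^4 - 46*o^3 + 5*sqrt(2)*o^3 - 199*o^2 - 39*sqrt(2)*o^2 - 200*sqrt(2)*o - 193*o - 200*sqrt(2)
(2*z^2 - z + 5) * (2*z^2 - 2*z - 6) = 4*z^4 - 6*z^3 - 4*z - 30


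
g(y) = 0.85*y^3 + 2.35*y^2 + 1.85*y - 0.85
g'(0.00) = 1.85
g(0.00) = -0.85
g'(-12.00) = 312.65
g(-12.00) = -1153.45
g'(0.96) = 8.71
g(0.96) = 3.84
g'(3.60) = 51.82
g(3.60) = 75.92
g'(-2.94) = 10.07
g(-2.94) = -7.58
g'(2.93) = 37.51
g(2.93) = 46.13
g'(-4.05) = 24.64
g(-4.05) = -26.26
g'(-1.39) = 0.24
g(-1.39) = -1.16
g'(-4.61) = 34.38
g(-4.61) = -42.71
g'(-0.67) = -0.15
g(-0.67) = -1.29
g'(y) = 2.55*y^2 + 4.7*y + 1.85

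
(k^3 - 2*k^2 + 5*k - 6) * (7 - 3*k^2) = -3*k^5 + 6*k^4 - 8*k^3 + 4*k^2 + 35*k - 42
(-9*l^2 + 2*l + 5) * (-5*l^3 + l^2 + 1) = 45*l^5 - 19*l^4 - 23*l^3 - 4*l^2 + 2*l + 5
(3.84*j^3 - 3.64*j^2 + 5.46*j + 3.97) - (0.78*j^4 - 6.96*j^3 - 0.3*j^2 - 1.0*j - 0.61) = -0.78*j^4 + 10.8*j^3 - 3.34*j^2 + 6.46*j + 4.58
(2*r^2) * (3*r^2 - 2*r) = 6*r^4 - 4*r^3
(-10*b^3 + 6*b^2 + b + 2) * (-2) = 20*b^3 - 12*b^2 - 2*b - 4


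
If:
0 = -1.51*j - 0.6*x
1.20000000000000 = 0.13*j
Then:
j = 9.23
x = -23.23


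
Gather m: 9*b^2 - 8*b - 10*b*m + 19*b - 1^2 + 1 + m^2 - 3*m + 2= 9*b^2 + 11*b + m^2 + m*(-10*b - 3) + 2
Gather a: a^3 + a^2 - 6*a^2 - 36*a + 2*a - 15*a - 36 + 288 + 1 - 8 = a^3 - 5*a^2 - 49*a + 245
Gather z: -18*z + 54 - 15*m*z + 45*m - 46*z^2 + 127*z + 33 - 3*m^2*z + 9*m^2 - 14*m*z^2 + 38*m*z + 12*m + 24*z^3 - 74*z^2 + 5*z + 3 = 9*m^2 + 57*m + 24*z^3 + z^2*(-14*m - 120) + z*(-3*m^2 + 23*m + 114) + 90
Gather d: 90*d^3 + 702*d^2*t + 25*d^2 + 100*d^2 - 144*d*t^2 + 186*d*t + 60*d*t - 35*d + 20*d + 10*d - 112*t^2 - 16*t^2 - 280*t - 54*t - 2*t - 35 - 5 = 90*d^3 + d^2*(702*t + 125) + d*(-144*t^2 + 246*t - 5) - 128*t^2 - 336*t - 40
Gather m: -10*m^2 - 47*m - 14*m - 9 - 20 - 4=-10*m^2 - 61*m - 33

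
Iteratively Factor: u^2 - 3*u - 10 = (u - 5)*(u + 2)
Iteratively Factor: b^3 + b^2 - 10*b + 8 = (b + 4)*(b^2 - 3*b + 2) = (b - 1)*(b + 4)*(b - 2)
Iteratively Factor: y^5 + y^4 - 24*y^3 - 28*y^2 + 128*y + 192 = (y + 4)*(y^4 - 3*y^3 - 12*y^2 + 20*y + 48) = (y - 3)*(y + 4)*(y^3 - 12*y - 16) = (y - 3)*(y + 2)*(y + 4)*(y^2 - 2*y - 8) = (y - 4)*(y - 3)*(y + 2)*(y + 4)*(y + 2)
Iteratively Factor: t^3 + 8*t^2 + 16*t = (t + 4)*(t^2 + 4*t) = (t + 4)^2*(t)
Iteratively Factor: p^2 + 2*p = (p + 2)*(p)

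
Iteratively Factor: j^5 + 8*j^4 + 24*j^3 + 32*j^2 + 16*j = (j + 2)*(j^4 + 6*j^3 + 12*j^2 + 8*j) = (j + 2)^2*(j^3 + 4*j^2 + 4*j) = (j + 2)^3*(j^2 + 2*j) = (j + 2)^4*(j)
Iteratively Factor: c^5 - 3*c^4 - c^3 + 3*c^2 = (c - 3)*(c^4 - c^2) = (c - 3)*(c + 1)*(c^3 - c^2) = c*(c - 3)*(c + 1)*(c^2 - c) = c^2*(c - 3)*(c + 1)*(c - 1)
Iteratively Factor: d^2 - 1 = (d - 1)*(d + 1)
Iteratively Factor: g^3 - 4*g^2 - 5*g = (g + 1)*(g^2 - 5*g) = (g - 5)*(g + 1)*(g)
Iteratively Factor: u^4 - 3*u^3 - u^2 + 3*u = (u - 3)*(u^3 - u) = u*(u - 3)*(u^2 - 1) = u*(u - 3)*(u - 1)*(u + 1)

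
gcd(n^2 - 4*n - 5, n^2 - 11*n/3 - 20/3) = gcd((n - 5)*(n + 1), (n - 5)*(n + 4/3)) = n - 5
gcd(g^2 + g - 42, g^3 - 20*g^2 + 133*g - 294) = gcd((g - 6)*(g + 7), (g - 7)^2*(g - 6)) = g - 6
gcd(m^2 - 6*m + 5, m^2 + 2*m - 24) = 1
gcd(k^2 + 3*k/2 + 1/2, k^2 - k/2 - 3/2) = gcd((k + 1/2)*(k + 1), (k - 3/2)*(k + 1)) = k + 1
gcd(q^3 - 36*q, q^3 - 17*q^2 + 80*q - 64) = 1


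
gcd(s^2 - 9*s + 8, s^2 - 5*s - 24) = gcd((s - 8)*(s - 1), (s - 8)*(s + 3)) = s - 8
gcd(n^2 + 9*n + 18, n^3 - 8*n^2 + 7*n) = 1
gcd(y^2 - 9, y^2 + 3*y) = y + 3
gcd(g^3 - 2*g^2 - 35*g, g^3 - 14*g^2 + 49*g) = g^2 - 7*g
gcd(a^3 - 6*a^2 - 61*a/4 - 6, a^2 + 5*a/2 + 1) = a + 1/2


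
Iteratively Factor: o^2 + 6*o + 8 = (o + 2)*(o + 4)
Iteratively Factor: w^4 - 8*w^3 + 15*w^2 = (w - 5)*(w^3 - 3*w^2) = w*(w - 5)*(w^2 - 3*w) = w*(w - 5)*(w - 3)*(w)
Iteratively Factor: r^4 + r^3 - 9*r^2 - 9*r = (r)*(r^3 + r^2 - 9*r - 9) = r*(r + 1)*(r^2 - 9) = r*(r + 1)*(r + 3)*(r - 3)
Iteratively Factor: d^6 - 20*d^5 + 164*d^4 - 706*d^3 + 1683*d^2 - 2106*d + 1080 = (d - 4)*(d^5 - 16*d^4 + 100*d^3 - 306*d^2 + 459*d - 270) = (d - 4)*(d - 3)*(d^4 - 13*d^3 + 61*d^2 - 123*d + 90) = (d - 5)*(d - 4)*(d - 3)*(d^3 - 8*d^2 + 21*d - 18) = (d - 5)*(d - 4)*(d - 3)*(d - 2)*(d^2 - 6*d + 9) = (d - 5)*(d - 4)*(d - 3)^2*(d - 2)*(d - 3)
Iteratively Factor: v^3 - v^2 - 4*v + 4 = (v - 2)*(v^2 + v - 2) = (v - 2)*(v + 2)*(v - 1)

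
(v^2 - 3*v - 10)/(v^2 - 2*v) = (v^2 - 3*v - 10)/(v*(v - 2))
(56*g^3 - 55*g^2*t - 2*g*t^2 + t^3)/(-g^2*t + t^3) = (-56*g^2 - g*t + t^2)/(t*(g + t))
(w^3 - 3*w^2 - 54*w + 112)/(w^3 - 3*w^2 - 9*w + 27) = (w^3 - 3*w^2 - 54*w + 112)/(w^3 - 3*w^2 - 9*w + 27)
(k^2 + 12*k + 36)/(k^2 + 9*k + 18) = (k + 6)/(k + 3)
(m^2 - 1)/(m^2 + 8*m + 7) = (m - 1)/(m + 7)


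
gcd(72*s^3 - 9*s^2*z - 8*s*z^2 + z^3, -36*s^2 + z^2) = 1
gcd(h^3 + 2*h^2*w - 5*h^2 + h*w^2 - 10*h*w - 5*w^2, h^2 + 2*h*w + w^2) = h^2 + 2*h*w + w^2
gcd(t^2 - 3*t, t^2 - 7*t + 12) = t - 3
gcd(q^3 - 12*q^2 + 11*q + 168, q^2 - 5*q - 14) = q - 7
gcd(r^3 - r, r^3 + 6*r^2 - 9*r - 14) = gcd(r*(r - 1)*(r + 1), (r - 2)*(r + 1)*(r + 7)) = r + 1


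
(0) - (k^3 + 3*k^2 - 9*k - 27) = -k^3 - 3*k^2 + 9*k + 27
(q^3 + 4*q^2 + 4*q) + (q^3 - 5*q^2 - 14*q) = 2*q^3 - q^2 - 10*q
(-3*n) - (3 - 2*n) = -n - 3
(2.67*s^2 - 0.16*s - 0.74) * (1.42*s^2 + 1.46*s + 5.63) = 3.7914*s^4 + 3.671*s^3 + 13.7477*s^2 - 1.9812*s - 4.1662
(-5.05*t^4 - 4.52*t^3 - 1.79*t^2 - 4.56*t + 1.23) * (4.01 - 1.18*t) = 5.959*t^5 - 14.9169*t^4 - 16.013*t^3 - 1.7971*t^2 - 19.737*t + 4.9323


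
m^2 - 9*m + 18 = (m - 6)*(m - 3)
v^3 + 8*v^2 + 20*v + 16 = (v + 2)^2*(v + 4)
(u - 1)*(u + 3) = u^2 + 2*u - 3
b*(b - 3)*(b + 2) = b^3 - b^2 - 6*b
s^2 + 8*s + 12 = (s + 2)*(s + 6)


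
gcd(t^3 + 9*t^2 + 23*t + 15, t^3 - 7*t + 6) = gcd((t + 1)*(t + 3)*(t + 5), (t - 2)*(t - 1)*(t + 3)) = t + 3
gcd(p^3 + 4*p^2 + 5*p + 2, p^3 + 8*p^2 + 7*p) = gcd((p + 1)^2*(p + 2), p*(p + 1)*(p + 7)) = p + 1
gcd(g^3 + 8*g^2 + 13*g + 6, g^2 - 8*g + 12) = 1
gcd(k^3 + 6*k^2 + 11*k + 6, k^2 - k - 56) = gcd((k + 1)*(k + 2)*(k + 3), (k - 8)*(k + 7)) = 1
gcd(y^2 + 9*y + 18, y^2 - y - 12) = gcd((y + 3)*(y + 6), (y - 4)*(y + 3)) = y + 3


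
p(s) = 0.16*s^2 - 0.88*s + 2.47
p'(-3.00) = -1.84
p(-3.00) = 6.55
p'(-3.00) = -1.84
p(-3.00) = 6.55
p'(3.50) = 0.24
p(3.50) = 1.35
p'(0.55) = -0.70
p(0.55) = 2.03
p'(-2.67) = -1.73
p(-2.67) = 5.96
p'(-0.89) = -1.16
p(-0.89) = 3.38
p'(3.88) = 0.36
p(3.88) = 1.46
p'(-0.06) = -0.90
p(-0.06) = 2.52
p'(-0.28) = -0.97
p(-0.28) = 2.73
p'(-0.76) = -1.12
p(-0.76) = 3.23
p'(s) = 0.32*s - 0.88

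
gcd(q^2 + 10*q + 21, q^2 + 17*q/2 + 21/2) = q + 7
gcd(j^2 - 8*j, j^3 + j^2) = j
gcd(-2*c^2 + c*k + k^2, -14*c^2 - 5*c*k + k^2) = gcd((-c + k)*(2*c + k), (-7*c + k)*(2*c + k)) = 2*c + k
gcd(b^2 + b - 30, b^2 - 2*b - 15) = b - 5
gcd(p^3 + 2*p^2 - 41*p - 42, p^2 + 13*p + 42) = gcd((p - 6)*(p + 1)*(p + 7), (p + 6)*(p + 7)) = p + 7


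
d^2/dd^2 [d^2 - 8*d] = 2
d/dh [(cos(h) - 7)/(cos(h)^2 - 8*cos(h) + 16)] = (cos(h) - 10)*sin(h)/(cos(h) - 4)^3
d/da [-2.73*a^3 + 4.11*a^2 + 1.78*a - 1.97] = -8.19*a^2 + 8.22*a + 1.78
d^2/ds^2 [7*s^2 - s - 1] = 14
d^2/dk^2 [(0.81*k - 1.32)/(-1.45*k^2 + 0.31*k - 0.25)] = (-(0.81*k - 1.32)*(2.9*k - 0.31)*(5.8*k - 0.62) + (7.047*k - 4.3302)*(1.45*k^2 - 0.31*k + 0.25))/(1.45*k^2 - 0.31*k + 0.25)^3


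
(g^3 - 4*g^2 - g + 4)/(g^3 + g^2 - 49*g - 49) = (g^2 - 5*g + 4)/(g^2 - 49)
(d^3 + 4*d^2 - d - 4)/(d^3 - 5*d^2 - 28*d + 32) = (d + 1)/(d - 8)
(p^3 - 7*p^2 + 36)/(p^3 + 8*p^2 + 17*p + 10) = (p^2 - 9*p + 18)/(p^2 + 6*p + 5)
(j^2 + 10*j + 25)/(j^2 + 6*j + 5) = (j + 5)/(j + 1)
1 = 1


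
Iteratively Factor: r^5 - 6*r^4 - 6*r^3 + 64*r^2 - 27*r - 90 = (r - 3)*(r^4 - 3*r^3 - 15*r^2 + 19*r + 30) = (r - 3)*(r - 2)*(r^3 - r^2 - 17*r - 15) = (r - 3)*(r - 2)*(r + 3)*(r^2 - 4*r - 5) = (r - 3)*(r - 2)*(r + 1)*(r + 3)*(r - 5)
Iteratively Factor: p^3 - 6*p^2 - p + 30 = (p - 3)*(p^2 - 3*p - 10) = (p - 5)*(p - 3)*(p + 2)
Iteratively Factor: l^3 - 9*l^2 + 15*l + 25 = (l + 1)*(l^2 - 10*l + 25) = (l - 5)*(l + 1)*(l - 5)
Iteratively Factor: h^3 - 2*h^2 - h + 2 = (h - 2)*(h^2 - 1) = (h - 2)*(h - 1)*(h + 1)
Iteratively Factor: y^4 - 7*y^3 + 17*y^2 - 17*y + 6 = (y - 1)*(y^3 - 6*y^2 + 11*y - 6) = (y - 1)^2*(y^2 - 5*y + 6) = (y - 3)*(y - 1)^2*(y - 2)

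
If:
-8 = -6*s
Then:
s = 4/3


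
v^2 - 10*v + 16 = (v - 8)*(v - 2)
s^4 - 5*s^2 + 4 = (s - 2)*(s - 1)*(s + 1)*(s + 2)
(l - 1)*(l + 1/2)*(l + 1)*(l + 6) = l^4 + 13*l^3/2 + 2*l^2 - 13*l/2 - 3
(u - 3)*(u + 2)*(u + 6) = u^3 + 5*u^2 - 12*u - 36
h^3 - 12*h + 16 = (h - 2)^2*(h + 4)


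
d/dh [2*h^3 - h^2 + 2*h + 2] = 6*h^2 - 2*h + 2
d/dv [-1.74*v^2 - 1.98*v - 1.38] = -3.48*v - 1.98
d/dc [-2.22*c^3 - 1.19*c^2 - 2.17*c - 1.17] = -6.66*c^2 - 2.38*c - 2.17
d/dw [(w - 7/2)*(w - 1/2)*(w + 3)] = 3*w^2 - 2*w - 41/4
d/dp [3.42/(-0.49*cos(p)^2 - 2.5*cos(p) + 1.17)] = -(3.3516*cos(p) + 8.55)*sin(p)/(0.49*cos(p)^2 + 2.5*cos(p) - 1.17)^2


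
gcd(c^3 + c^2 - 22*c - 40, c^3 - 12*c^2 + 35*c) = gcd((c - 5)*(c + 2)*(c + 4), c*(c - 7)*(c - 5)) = c - 5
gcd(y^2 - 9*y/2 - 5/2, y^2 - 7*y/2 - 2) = y + 1/2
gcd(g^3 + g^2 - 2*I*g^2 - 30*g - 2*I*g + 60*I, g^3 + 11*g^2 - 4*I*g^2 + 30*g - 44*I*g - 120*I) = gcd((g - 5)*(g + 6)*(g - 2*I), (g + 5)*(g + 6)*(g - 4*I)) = g + 6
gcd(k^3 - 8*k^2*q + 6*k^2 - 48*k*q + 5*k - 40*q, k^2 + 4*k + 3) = k + 1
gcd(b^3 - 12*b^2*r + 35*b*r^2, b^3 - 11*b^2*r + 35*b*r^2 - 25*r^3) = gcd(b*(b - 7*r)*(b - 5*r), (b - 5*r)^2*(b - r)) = -b + 5*r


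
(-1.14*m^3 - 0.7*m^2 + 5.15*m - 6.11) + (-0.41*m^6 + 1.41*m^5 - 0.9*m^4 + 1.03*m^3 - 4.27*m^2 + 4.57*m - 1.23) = -0.41*m^6 + 1.41*m^5 - 0.9*m^4 - 0.11*m^3 - 4.97*m^2 + 9.72*m - 7.34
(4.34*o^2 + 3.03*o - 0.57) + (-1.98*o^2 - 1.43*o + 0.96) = 2.36*o^2 + 1.6*o + 0.39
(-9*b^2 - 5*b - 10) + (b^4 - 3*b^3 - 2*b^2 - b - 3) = b^4 - 3*b^3 - 11*b^2 - 6*b - 13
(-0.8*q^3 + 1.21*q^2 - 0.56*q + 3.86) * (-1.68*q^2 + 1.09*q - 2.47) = 1.344*q^5 - 2.9048*q^4 + 4.2357*q^3 - 10.0839*q^2 + 5.5906*q - 9.5342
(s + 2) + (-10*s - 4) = -9*s - 2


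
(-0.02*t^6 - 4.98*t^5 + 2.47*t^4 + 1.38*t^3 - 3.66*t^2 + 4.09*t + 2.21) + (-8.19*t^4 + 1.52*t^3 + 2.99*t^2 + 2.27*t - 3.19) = -0.02*t^6 - 4.98*t^5 - 5.72*t^4 + 2.9*t^3 - 0.67*t^2 + 6.36*t - 0.98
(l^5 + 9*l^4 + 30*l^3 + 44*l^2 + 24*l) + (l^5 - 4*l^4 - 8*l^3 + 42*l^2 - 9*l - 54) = 2*l^5 + 5*l^4 + 22*l^3 + 86*l^2 + 15*l - 54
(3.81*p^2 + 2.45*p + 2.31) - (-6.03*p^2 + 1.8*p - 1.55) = 9.84*p^2 + 0.65*p + 3.86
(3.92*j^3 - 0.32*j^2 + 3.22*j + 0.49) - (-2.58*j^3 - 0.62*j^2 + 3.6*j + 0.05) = 6.5*j^3 + 0.3*j^2 - 0.38*j + 0.44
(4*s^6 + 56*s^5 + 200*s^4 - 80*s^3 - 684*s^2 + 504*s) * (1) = 4*s^6 + 56*s^5 + 200*s^4 - 80*s^3 - 684*s^2 + 504*s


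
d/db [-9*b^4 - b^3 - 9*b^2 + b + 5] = -36*b^3 - 3*b^2 - 18*b + 1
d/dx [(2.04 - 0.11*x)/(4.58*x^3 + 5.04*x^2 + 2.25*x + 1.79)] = (1.0076*x^3 - 27.4752*x^2 - 20.5632*x - 4.7869)/(20.9764*x^6 + 46.1664*x^5 + 46.0116*x^4 + 39.0764*x^3 + 23.1057*x^2 + 8.055*x + 3.2041)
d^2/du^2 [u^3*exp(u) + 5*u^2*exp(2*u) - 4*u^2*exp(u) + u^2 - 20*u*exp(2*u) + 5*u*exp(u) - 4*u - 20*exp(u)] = u^3*exp(u) + 20*u^2*exp(2*u) + 2*u^2*exp(u) - 40*u*exp(2*u) - 5*u*exp(u) - 70*exp(2*u) - 18*exp(u) + 2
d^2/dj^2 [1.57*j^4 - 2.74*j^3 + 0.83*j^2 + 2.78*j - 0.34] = 18.84*j^2 - 16.44*j + 1.66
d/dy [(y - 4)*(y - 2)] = 2*y - 6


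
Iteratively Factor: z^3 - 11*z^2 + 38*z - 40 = (z - 5)*(z^2 - 6*z + 8) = (z - 5)*(z - 4)*(z - 2)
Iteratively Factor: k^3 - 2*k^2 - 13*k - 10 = (k - 5)*(k^2 + 3*k + 2) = (k - 5)*(k + 1)*(k + 2)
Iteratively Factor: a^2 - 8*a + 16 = (a - 4)*(a - 4)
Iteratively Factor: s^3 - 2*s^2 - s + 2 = (s - 2)*(s^2 - 1) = (s - 2)*(s - 1)*(s + 1)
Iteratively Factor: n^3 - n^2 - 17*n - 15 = (n + 1)*(n^2 - 2*n - 15) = (n - 5)*(n + 1)*(n + 3)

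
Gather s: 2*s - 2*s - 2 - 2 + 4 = 0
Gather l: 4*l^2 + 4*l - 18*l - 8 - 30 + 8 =4*l^2 - 14*l - 30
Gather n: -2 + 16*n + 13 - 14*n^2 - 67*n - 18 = -14*n^2 - 51*n - 7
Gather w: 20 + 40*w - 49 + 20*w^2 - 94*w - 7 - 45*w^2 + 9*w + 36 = -25*w^2 - 45*w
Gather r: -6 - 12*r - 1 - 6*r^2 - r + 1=-6*r^2 - 13*r - 6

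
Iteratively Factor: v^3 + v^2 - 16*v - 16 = (v + 1)*(v^2 - 16) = (v + 1)*(v + 4)*(v - 4)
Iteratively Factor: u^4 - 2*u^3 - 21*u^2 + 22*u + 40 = (u - 5)*(u^3 + 3*u^2 - 6*u - 8) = (u - 5)*(u + 4)*(u^2 - u - 2) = (u - 5)*(u - 2)*(u + 4)*(u + 1)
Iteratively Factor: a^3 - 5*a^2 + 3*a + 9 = (a + 1)*(a^2 - 6*a + 9) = (a - 3)*(a + 1)*(a - 3)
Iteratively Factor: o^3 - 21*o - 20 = (o + 4)*(o^2 - 4*o - 5) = (o + 1)*(o + 4)*(o - 5)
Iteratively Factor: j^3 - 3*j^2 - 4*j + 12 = (j + 2)*(j^2 - 5*j + 6) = (j - 3)*(j + 2)*(j - 2)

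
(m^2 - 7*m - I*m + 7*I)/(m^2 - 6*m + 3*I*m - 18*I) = (m^2 - m*(7 + I) + 7*I)/(m^2 + 3*m*(-2 + I) - 18*I)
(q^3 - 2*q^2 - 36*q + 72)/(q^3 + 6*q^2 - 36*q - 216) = (q - 2)/(q + 6)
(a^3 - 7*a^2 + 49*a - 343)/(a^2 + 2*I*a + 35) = (a^2 - 7*a*(1 + I) + 49*I)/(a - 5*I)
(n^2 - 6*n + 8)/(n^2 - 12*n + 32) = (n - 2)/(n - 8)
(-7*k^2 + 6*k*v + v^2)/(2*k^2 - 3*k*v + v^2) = (7*k + v)/(-2*k + v)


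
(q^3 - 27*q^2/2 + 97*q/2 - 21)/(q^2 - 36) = (2*q^2 - 15*q + 7)/(2*(q + 6))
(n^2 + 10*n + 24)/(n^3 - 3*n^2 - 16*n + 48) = (n + 6)/(n^2 - 7*n + 12)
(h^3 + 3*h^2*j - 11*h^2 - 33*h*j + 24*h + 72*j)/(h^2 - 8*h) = h + 3*j - 3 - 9*j/h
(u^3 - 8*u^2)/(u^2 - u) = u*(u - 8)/(u - 1)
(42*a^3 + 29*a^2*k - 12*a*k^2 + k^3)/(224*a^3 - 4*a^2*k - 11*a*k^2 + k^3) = (6*a^2 + 5*a*k - k^2)/(32*a^2 + 4*a*k - k^2)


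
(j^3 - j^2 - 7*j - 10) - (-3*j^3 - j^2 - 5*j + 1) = 4*j^3 - 2*j - 11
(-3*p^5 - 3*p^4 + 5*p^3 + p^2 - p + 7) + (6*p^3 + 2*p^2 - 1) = -3*p^5 - 3*p^4 + 11*p^3 + 3*p^2 - p + 6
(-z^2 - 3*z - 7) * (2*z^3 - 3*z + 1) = -2*z^5 - 6*z^4 - 11*z^3 + 8*z^2 + 18*z - 7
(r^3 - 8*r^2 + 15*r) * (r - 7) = r^4 - 15*r^3 + 71*r^2 - 105*r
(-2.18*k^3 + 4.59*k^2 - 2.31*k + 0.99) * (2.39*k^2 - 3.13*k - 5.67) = -5.2102*k^5 + 17.7935*k^4 - 7.527*k^3 - 16.4289*k^2 + 9.999*k - 5.6133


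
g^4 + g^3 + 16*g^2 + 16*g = g*(g + 1)*(g - 4*I)*(g + 4*I)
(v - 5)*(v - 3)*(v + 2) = v^3 - 6*v^2 - v + 30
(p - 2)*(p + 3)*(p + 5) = p^3 + 6*p^2 - p - 30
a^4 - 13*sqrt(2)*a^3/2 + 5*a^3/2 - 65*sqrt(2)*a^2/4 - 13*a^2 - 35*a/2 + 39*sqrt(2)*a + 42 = (a - 3/2)*(a + 4)*(a - 7*sqrt(2))*(a + sqrt(2)/2)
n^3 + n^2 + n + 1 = (n + 1)*(n - I)*(n + I)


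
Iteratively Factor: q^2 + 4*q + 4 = (q + 2)*(q + 2)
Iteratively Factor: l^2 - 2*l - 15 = (l + 3)*(l - 5)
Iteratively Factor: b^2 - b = (b - 1)*(b)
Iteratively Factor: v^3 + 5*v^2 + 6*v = (v)*(v^2 + 5*v + 6) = v*(v + 3)*(v + 2)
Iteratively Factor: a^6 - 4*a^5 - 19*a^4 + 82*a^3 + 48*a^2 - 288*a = (a + 2)*(a^5 - 6*a^4 - 7*a^3 + 96*a^2 - 144*a) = (a - 3)*(a + 2)*(a^4 - 3*a^3 - 16*a^2 + 48*a) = a*(a - 3)*(a + 2)*(a^3 - 3*a^2 - 16*a + 48) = a*(a - 4)*(a - 3)*(a + 2)*(a^2 + a - 12) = a*(a - 4)*(a - 3)*(a + 2)*(a + 4)*(a - 3)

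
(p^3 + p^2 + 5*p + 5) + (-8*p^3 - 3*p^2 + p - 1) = -7*p^3 - 2*p^2 + 6*p + 4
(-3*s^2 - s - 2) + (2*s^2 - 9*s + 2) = -s^2 - 10*s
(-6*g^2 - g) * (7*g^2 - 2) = -42*g^4 - 7*g^3 + 12*g^2 + 2*g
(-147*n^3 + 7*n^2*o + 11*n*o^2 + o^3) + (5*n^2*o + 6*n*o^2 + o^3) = -147*n^3 + 12*n^2*o + 17*n*o^2 + 2*o^3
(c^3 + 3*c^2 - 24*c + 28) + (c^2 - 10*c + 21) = c^3 + 4*c^2 - 34*c + 49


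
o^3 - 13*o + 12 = (o - 3)*(o - 1)*(o + 4)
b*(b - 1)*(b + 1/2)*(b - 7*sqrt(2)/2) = b^4 - 7*sqrt(2)*b^3/2 - b^3/2 - b^2/2 + 7*sqrt(2)*b^2/4 + 7*sqrt(2)*b/4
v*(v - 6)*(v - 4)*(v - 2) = v^4 - 12*v^3 + 44*v^2 - 48*v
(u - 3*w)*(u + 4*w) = u^2 + u*w - 12*w^2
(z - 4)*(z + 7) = z^2 + 3*z - 28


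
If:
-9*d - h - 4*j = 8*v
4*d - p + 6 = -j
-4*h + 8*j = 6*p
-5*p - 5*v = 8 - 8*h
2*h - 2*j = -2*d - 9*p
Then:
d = -7922/4609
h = 8554/4609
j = 5006/4609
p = 972/4609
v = 5340/4609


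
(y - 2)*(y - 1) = y^2 - 3*y + 2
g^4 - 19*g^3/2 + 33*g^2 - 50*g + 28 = (g - 7/2)*(g - 2)^3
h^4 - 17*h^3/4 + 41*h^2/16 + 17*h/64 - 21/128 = (h - 7/2)*(h - 3/4)*(h - 1/4)*(h + 1/4)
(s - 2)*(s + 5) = s^2 + 3*s - 10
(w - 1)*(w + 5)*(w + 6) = w^3 + 10*w^2 + 19*w - 30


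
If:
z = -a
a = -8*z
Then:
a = 0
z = 0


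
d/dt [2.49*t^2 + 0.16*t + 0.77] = 4.98*t + 0.16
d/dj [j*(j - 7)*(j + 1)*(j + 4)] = 4*j^3 - 6*j^2 - 62*j - 28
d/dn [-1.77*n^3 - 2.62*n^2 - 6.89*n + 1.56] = -5.31*n^2 - 5.24*n - 6.89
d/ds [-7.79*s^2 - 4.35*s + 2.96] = -15.58*s - 4.35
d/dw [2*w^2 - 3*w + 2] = 4*w - 3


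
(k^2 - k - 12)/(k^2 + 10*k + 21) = (k - 4)/(k + 7)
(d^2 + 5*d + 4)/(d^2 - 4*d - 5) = (d + 4)/(d - 5)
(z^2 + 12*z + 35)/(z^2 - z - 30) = (z + 7)/(z - 6)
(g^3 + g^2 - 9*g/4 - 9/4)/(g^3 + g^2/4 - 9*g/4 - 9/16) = 4*(g + 1)/(4*g + 1)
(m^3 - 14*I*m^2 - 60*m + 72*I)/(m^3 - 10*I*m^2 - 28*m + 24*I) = (m - 6*I)/(m - 2*I)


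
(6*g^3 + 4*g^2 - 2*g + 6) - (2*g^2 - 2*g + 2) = 6*g^3 + 2*g^2 + 4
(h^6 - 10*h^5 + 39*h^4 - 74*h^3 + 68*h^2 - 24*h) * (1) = h^6 - 10*h^5 + 39*h^4 - 74*h^3 + 68*h^2 - 24*h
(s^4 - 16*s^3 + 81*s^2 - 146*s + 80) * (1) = s^4 - 16*s^3 + 81*s^2 - 146*s + 80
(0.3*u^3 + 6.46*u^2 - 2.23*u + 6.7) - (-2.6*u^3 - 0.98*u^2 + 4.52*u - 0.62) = 2.9*u^3 + 7.44*u^2 - 6.75*u + 7.32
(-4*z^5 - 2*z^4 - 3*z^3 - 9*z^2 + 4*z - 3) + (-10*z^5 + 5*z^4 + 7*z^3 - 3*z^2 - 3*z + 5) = -14*z^5 + 3*z^4 + 4*z^3 - 12*z^2 + z + 2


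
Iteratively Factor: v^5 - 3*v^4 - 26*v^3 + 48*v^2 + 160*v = (v + 2)*(v^4 - 5*v^3 - 16*v^2 + 80*v) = (v + 2)*(v + 4)*(v^3 - 9*v^2 + 20*v) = (v - 4)*(v + 2)*(v + 4)*(v^2 - 5*v) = v*(v - 4)*(v + 2)*(v + 4)*(v - 5)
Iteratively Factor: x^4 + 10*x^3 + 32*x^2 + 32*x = (x + 4)*(x^3 + 6*x^2 + 8*x) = x*(x + 4)*(x^2 + 6*x + 8) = x*(x + 4)^2*(x + 2)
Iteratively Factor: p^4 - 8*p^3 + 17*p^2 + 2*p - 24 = (p - 2)*(p^3 - 6*p^2 + 5*p + 12) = (p - 2)*(p + 1)*(p^2 - 7*p + 12) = (p - 3)*(p - 2)*(p + 1)*(p - 4)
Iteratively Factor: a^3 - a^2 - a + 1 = (a - 1)*(a^2 - 1) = (a - 1)*(a + 1)*(a - 1)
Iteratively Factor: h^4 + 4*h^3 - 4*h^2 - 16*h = (h + 2)*(h^3 + 2*h^2 - 8*h) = h*(h + 2)*(h^2 + 2*h - 8) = h*(h + 2)*(h + 4)*(h - 2)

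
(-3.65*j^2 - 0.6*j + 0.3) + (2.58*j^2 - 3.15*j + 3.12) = -1.07*j^2 - 3.75*j + 3.42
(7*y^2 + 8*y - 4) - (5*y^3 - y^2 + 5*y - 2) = -5*y^3 + 8*y^2 + 3*y - 2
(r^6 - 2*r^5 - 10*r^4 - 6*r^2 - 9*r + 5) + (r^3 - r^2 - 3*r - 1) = r^6 - 2*r^5 - 10*r^4 + r^3 - 7*r^2 - 12*r + 4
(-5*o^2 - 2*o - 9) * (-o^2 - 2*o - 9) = 5*o^4 + 12*o^3 + 58*o^2 + 36*o + 81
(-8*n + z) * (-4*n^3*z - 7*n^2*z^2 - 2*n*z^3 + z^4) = 32*n^4*z + 52*n^3*z^2 + 9*n^2*z^3 - 10*n*z^4 + z^5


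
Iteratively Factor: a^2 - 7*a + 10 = (a - 5)*(a - 2)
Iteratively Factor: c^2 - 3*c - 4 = (c + 1)*(c - 4)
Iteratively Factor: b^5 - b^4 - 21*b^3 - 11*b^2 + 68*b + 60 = (b + 3)*(b^4 - 4*b^3 - 9*b^2 + 16*b + 20) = (b - 5)*(b + 3)*(b^3 + b^2 - 4*b - 4) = (b - 5)*(b + 2)*(b + 3)*(b^2 - b - 2) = (b - 5)*(b + 1)*(b + 2)*(b + 3)*(b - 2)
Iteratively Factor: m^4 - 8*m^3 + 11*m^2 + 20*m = (m - 4)*(m^3 - 4*m^2 - 5*m) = (m - 4)*(m + 1)*(m^2 - 5*m) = (m - 5)*(m - 4)*(m + 1)*(m)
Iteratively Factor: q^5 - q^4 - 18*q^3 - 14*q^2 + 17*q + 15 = (q - 5)*(q^4 + 4*q^3 + 2*q^2 - 4*q - 3) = (q - 5)*(q + 1)*(q^3 + 3*q^2 - q - 3) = (q - 5)*(q + 1)*(q + 3)*(q^2 - 1) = (q - 5)*(q - 1)*(q + 1)*(q + 3)*(q + 1)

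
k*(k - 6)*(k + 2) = k^3 - 4*k^2 - 12*k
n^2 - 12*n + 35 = (n - 7)*(n - 5)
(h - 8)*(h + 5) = h^2 - 3*h - 40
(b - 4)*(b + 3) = b^2 - b - 12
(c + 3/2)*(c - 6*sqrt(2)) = c^2 - 6*sqrt(2)*c + 3*c/2 - 9*sqrt(2)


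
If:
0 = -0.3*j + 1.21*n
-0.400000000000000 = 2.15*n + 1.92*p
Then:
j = -3.60186046511628*p - 0.750387596899225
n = -0.893023255813953*p - 0.186046511627907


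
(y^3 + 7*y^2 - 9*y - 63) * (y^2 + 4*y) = y^5 + 11*y^4 + 19*y^3 - 99*y^2 - 252*y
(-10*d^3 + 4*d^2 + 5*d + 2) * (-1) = 10*d^3 - 4*d^2 - 5*d - 2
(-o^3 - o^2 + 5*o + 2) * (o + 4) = -o^4 - 5*o^3 + o^2 + 22*o + 8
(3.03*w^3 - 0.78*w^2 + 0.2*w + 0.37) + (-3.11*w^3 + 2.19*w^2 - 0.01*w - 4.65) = -0.0800000000000001*w^3 + 1.41*w^2 + 0.19*w - 4.28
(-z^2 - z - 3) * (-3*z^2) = 3*z^4 + 3*z^3 + 9*z^2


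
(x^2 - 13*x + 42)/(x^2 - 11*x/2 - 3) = 2*(x - 7)/(2*x + 1)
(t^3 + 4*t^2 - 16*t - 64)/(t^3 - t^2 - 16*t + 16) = (t + 4)/(t - 1)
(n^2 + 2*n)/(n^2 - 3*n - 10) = n/(n - 5)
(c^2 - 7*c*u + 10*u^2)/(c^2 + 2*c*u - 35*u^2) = (c - 2*u)/(c + 7*u)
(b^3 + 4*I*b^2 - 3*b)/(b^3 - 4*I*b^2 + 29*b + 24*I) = b/(b - 8*I)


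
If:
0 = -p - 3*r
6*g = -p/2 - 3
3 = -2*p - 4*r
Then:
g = -1/8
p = -9/2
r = 3/2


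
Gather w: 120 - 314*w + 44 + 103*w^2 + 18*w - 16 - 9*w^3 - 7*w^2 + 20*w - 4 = -9*w^3 + 96*w^2 - 276*w + 144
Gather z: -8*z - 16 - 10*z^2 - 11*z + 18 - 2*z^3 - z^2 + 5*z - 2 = -2*z^3 - 11*z^2 - 14*z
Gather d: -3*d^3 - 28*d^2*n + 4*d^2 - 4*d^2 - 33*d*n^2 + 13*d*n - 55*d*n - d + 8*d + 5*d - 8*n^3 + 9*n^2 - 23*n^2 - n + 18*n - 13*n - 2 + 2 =-3*d^3 - 28*d^2*n + d*(-33*n^2 - 42*n + 12) - 8*n^3 - 14*n^2 + 4*n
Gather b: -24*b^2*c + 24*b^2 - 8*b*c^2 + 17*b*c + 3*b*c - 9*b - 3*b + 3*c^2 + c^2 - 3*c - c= b^2*(24 - 24*c) + b*(-8*c^2 + 20*c - 12) + 4*c^2 - 4*c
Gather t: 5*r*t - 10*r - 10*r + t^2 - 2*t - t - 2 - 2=-20*r + t^2 + t*(5*r - 3) - 4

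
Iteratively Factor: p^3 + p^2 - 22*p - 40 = (p + 4)*(p^2 - 3*p - 10) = (p - 5)*(p + 4)*(p + 2)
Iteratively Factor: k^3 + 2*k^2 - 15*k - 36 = (k - 4)*(k^2 + 6*k + 9) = (k - 4)*(k + 3)*(k + 3)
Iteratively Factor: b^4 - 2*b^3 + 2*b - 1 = (b - 1)*(b^3 - b^2 - b + 1) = (b - 1)^2*(b^2 - 1) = (b - 1)^2*(b + 1)*(b - 1)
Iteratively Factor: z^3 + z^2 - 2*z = (z + 2)*(z^2 - z) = (z - 1)*(z + 2)*(z)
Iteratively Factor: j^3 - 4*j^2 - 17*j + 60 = (j - 5)*(j^2 + j - 12) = (j - 5)*(j - 3)*(j + 4)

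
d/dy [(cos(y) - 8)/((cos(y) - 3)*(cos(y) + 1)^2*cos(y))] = (3*cos(y)^3 - 37*cos(y)^2 + 56*cos(y) + 24)*sin(y)/((cos(y) - 3)^2*(cos(y) + 1)^3*cos(y)^2)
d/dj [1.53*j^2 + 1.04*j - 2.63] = 3.06*j + 1.04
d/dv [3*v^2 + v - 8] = 6*v + 1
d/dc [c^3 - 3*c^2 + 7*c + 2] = 3*c^2 - 6*c + 7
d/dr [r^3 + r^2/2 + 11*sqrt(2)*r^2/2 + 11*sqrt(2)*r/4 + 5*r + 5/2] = 3*r^2 + r + 11*sqrt(2)*r + 11*sqrt(2)/4 + 5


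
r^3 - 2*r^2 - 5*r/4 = r*(r - 5/2)*(r + 1/2)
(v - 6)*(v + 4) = v^2 - 2*v - 24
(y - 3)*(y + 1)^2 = y^3 - y^2 - 5*y - 3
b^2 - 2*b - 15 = (b - 5)*(b + 3)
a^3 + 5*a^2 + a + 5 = (a + 5)*(a - I)*(a + I)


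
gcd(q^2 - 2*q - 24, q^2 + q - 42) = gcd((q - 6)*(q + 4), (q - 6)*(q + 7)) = q - 6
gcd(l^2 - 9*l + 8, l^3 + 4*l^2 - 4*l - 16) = 1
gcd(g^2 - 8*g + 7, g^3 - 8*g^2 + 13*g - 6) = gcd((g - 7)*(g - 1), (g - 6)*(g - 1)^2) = g - 1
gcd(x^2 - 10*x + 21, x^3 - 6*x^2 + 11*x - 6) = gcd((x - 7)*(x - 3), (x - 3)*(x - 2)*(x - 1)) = x - 3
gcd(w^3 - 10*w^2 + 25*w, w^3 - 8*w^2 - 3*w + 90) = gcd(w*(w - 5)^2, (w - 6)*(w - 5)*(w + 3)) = w - 5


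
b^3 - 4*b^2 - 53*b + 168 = (b - 8)*(b - 3)*(b + 7)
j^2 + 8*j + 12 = (j + 2)*(j + 6)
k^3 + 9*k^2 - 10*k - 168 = (k - 4)*(k + 6)*(k + 7)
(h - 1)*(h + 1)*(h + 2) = h^3 + 2*h^2 - h - 2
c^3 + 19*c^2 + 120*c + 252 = (c + 6)^2*(c + 7)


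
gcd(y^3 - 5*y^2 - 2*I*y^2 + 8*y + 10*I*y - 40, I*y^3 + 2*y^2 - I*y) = 1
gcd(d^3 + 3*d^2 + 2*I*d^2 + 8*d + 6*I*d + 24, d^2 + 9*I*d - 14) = 1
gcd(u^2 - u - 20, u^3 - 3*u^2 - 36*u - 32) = u + 4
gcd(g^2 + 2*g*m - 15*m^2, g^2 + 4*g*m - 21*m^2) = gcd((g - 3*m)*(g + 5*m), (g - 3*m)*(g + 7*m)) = g - 3*m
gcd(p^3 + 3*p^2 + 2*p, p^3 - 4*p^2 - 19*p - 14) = p^2 + 3*p + 2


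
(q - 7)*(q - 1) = q^2 - 8*q + 7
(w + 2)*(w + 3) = w^2 + 5*w + 6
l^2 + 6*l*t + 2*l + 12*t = (l + 2)*(l + 6*t)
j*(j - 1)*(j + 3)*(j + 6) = j^4 + 8*j^3 + 9*j^2 - 18*j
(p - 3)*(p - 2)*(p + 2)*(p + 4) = p^4 + p^3 - 16*p^2 - 4*p + 48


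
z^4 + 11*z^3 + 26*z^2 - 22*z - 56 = (z + 4)*(z + 7)*(z - sqrt(2))*(z + sqrt(2))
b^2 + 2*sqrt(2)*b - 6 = (b - sqrt(2))*(b + 3*sqrt(2))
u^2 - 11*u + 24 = (u - 8)*(u - 3)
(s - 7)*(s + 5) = s^2 - 2*s - 35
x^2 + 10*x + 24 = (x + 4)*(x + 6)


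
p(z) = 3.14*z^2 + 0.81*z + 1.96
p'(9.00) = 57.33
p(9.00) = 263.59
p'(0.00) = 0.81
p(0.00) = 1.96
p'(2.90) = 19.02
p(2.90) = 30.72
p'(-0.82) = -4.34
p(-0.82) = 3.41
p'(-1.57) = -9.05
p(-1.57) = 8.43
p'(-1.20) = -6.73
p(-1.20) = 5.51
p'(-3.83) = -23.24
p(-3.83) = 44.92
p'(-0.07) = 0.37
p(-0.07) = 1.92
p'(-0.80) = -4.21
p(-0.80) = 3.32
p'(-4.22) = -25.69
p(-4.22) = 54.46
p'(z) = 6.28*z + 0.81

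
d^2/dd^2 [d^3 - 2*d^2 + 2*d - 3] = 6*d - 4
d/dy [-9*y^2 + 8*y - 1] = 8 - 18*y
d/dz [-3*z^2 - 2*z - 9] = -6*z - 2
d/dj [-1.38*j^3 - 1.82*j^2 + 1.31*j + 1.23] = -4.14*j^2 - 3.64*j + 1.31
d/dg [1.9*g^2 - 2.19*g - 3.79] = 3.8*g - 2.19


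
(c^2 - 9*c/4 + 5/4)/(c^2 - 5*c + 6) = (4*c^2 - 9*c + 5)/(4*(c^2 - 5*c + 6))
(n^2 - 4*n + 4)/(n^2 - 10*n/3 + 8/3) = 3*(n - 2)/(3*n - 4)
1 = 1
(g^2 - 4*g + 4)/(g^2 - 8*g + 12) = (g - 2)/(g - 6)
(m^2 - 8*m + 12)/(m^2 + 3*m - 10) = (m - 6)/(m + 5)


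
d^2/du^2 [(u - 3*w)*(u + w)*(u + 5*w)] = 6*u + 6*w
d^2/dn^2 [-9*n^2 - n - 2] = -18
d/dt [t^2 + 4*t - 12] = 2*t + 4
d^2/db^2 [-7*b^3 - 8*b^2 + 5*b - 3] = -42*b - 16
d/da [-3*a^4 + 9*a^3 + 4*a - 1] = -12*a^3 + 27*a^2 + 4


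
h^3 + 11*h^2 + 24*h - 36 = (h - 1)*(h + 6)^2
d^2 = d^2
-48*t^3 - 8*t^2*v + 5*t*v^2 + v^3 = (-3*t + v)*(4*t + v)^2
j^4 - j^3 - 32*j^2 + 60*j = j*(j - 5)*(j - 2)*(j + 6)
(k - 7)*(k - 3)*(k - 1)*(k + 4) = k^4 - 7*k^3 - 13*k^2 + 103*k - 84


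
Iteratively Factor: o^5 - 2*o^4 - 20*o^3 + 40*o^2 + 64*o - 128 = (o - 2)*(o^4 - 20*o^2 + 64) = (o - 2)*(o + 2)*(o^3 - 2*o^2 - 16*o + 32) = (o - 4)*(o - 2)*(o + 2)*(o^2 + 2*o - 8) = (o - 4)*(o - 2)^2*(o + 2)*(o + 4)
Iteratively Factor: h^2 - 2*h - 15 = (h + 3)*(h - 5)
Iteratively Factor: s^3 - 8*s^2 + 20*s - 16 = (s - 4)*(s^2 - 4*s + 4) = (s - 4)*(s - 2)*(s - 2)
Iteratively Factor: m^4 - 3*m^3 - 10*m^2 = (m - 5)*(m^3 + 2*m^2) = m*(m - 5)*(m^2 + 2*m) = m*(m - 5)*(m + 2)*(m)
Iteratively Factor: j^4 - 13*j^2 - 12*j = (j - 4)*(j^3 + 4*j^2 + 3*j) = (j - 4)*(j + 1)*(j^2 + 3*j) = (j - 4)*(j + 1)*(j + 3)*(j)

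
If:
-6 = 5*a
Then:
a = -6/5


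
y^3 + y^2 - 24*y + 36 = (y - 3)*(y - 2)*(y + 6)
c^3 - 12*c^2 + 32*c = c*(c - 8)*(c - 4)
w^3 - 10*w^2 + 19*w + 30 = (w - 6)*(w - 5)*(w + 1)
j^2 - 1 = (j - 1)*(j + 1)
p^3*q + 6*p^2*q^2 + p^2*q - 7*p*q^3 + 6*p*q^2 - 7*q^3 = (p - q)*(p + 7*q)*(p*q + q)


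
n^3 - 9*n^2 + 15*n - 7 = (n - 7)*(n - 1)^2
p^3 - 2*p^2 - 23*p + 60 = (p - 4)*(p - 3)*(p + 5)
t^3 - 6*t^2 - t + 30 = (t - 5)*(t - 3)*(t + 2)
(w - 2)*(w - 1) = w^2 - 3*w + 2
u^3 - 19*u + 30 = (u - 3)*(u - 2)*(u + 5)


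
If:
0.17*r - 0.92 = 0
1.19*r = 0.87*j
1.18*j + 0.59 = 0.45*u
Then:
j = 7.40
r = 5.41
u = 20.72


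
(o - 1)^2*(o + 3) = o^3 + o^2 - 5*o + 3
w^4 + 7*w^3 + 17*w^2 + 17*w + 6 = (w + 1)^2*(w + 2)*(w + 3)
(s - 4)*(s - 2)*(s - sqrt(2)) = s^3 - 6*s^2 - sqrt(2)*s^2 + 8*s + 6*sqrt(2)*s - 8*sqrt(2)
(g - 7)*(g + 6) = g^2 - g - 42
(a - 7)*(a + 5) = a^2 - 2*a - 35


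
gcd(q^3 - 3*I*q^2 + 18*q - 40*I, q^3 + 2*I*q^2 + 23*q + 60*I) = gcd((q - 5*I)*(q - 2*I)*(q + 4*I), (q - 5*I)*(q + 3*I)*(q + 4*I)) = q^2 - I*q + 20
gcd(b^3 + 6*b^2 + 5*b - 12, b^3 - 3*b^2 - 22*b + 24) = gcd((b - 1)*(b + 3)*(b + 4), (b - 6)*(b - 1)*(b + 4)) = b^2 + 3*b - 4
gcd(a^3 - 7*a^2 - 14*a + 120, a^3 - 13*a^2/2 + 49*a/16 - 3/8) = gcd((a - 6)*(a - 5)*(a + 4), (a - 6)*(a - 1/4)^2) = a - 6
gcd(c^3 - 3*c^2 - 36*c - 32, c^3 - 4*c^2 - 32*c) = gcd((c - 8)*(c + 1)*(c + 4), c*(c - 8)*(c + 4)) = c^2 - 4*c - 32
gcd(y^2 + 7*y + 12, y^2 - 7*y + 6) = 1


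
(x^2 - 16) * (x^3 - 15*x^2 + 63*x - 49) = x^5 - 15*x^4 + 47*x^3 + 191*x^2 - 1008*x + 784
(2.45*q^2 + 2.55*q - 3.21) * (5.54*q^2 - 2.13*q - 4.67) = 13.573*q^4 + 8.9085*q^3 - 34.6564*q^2 - 5.0712*q + 14.9907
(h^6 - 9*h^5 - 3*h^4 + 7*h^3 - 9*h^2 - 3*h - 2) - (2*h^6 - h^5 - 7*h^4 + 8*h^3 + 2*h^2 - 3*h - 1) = -h^6 - 8*h^5 + 4*h^4 - h^3 - 11*h^2 - 1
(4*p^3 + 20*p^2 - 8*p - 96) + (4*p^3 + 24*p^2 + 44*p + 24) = 8*p^3 + 44*p^2 + 36*p - 72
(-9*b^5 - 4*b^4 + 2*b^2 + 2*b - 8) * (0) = 0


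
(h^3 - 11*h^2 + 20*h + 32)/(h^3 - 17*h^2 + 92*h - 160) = (h + 1)/(h - 5)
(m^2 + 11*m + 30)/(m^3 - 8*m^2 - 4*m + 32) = (m^2 + 11*m + 30)/(m^3 - 8*m^2 - 4*m + 32)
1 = 1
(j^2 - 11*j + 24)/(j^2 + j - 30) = (j^2 - 11*j + 24)/(j^2 + j - 30)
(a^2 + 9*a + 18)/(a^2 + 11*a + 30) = (a + 3)/(a + 5)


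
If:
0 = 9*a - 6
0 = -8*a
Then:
No Solution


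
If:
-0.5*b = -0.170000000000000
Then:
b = 0.34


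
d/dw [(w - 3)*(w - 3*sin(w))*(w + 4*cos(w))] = (3 - w)*(w - 3*sin(w))*(4*sin(w) - 1) + (3 - w)*(w + 4*cos(w))*(3*cos(w) - 1) + (w - 3*sin(w))*(w + 4*cos(w))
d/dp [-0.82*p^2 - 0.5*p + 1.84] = -1.64*p - 0.5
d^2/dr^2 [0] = 0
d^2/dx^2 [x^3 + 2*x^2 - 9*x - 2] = 6*x + 4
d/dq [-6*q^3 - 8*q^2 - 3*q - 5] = -18*q^2 - 16*q - 3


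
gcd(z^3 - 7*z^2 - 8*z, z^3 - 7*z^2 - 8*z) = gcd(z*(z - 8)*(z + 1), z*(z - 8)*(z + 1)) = z^3 - 7*z^2 - 8*z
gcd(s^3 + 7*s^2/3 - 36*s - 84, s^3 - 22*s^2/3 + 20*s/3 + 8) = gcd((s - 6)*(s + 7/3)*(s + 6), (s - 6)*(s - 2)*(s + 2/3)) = s - 6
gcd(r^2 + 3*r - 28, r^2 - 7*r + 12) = r - 4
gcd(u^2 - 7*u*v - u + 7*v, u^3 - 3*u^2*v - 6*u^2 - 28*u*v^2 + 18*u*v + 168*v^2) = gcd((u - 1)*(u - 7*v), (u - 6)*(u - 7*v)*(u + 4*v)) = u - 7*v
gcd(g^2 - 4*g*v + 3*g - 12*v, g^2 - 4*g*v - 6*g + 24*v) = -g + 4*v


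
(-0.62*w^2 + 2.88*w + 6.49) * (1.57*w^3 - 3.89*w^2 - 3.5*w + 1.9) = -0.9734*w^5 + 6.9334*w^4 + 1.1561*w^3 - 36.5041*w^2 - 17.243*w + 12.331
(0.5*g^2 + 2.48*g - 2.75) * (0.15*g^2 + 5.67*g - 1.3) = 0.075*g^4 + 3.207*g^3 + 12.9991*g^2 - 18.8165*g + 3.575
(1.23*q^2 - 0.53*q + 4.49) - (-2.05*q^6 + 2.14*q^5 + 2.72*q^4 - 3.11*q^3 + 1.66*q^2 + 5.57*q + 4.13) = 2.05*q^6 - 2.14*q^5 - 2.72*q^4 + 3.11*q^3 - 0.43*q^2 - 6.1*q + 0.36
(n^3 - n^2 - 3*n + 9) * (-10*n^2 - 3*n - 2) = -10*n^5 + 7*n^4 + 31*n^3 - 79*n^2 - 21*n - 18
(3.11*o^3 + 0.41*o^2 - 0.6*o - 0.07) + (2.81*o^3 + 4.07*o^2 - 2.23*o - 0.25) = 5.92*o^3 + 4.48*o^2 - 2.83*o - 0.32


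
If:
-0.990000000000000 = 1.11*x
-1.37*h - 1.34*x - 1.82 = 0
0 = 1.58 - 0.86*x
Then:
No Solution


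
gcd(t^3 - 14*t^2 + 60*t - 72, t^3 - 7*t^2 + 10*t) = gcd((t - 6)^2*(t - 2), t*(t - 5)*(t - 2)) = t - 2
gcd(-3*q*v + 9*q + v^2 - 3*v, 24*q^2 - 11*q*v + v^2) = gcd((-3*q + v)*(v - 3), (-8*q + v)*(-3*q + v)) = 3*q - v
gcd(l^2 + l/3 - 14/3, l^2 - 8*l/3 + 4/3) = l - 2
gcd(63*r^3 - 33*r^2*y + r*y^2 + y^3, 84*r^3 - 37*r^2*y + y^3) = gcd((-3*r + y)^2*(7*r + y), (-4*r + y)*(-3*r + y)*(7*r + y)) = -21*r^2 + 4*r*y + y^2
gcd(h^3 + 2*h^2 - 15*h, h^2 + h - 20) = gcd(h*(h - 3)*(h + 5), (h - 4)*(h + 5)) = h + 5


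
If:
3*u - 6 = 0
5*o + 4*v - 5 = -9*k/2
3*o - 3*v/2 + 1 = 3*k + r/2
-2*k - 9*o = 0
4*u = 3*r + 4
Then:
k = -74/115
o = 148/1035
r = 4/3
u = 2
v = 1858/1035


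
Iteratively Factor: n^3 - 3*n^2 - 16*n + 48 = (n + 4)*(n^2 - 7*n + 12) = (n - 4)*(n + 4)*(n - 3)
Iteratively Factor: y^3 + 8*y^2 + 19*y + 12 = (y + 3)*(y^2 + 5*y + 4) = (y + 3)*(y + 4)*(y + 1)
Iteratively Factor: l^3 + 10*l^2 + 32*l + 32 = (l + 2)*(l^2 + 8*l + 16) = (l + 2)*(l + 4)*(l + 4)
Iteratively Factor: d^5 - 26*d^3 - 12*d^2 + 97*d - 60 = (d - 1)*(d^4 + d^3 - 25*d^2 - 37*d + 60) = (d - 1)^2*(d^3 + 2*d^2 - 23*d - 60) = (d - 1)^2*(d + 3)*(d^2 - d - 20) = (d - 1)^2*(d + 3)*(d + 4)*(d - 5)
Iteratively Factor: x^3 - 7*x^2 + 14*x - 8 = (x - 4)*(x^2 - 3*x + 2) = (x - 4)*(x - 2)*(x - 1)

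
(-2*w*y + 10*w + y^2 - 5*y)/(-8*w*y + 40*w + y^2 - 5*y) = (-2*w + y)/(-8*w + y)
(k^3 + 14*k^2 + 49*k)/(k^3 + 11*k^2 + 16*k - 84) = k*(k + 7)/(k^2 + 4*k - 12)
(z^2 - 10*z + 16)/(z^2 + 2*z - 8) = (z - 8)/(z + 4)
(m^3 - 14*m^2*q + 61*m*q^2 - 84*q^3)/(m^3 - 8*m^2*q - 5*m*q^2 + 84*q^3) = (m - 3*q)/(m + 3*q)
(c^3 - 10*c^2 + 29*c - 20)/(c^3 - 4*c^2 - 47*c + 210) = (c^2 - 5*c + 4)/(c^2 + c - 42)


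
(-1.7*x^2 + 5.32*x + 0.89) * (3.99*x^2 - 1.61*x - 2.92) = -6.783*x^4 + 23.9638*x^3 - 0.0501000000000014*x^2 - 16.9673*x - 2.5988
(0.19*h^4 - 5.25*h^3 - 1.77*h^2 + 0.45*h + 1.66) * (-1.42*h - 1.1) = -0.2698*h^5 + 7.246*h^4 + 8.2884*h^3 + 1.308*h^2 - 2.8522*h - 1.826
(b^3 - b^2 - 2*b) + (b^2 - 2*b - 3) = b^3 - 4*b - 3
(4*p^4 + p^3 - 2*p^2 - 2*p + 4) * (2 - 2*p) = -8*p^5 + 6*p^4 + 6*p^3 - 12*p + 8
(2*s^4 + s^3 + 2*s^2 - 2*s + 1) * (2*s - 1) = 4*s^5 + 3*s^3 - 6*s^2 + 4*s - 1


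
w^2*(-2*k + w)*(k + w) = -2*k^2*w^2 - k*w^3 + w^4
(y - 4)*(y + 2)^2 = y^3 - 12*y - 16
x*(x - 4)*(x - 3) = x^3 - 7*x^2 + 12*x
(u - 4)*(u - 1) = u^2 - 5*u + 4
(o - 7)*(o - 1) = o^2 - 8*o + 7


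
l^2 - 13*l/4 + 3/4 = (l - 3)*(l - 1/4)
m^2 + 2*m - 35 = (m - 5)*(m + 7)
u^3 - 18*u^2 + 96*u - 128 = (u - 8)^2*(u - 2)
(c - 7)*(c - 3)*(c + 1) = c^3 - 9*c^2 + 11*c + 21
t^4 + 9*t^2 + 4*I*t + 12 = (t - 3*I)*(t - I)*(t + 2*I)^2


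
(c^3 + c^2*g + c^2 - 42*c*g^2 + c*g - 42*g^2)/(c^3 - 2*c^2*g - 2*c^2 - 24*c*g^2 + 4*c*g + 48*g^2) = (c^2 + 7*c*g + c + 7*g)/(c^2 + 4*c*g - 2*c - 8*g)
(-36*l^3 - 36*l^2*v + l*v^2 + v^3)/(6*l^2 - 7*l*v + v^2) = (6*l^2 + 7*l*v + v^2)/(-l + v)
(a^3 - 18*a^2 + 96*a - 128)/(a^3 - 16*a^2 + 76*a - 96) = (a - 8)/(a - 6)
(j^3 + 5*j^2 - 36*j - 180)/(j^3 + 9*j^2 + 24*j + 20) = (j^2 - 36)/(j^2 + 4*j + 4)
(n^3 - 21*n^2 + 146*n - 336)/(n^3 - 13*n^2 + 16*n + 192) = (n^2 - 13*n + 42)/(n^2 - 5*n - 24)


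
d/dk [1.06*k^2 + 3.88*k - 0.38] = 2.12*k + 3.88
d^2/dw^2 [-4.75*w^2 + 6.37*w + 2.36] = -9.50000000000000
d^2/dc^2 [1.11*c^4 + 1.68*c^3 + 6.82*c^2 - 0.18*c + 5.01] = 13.32*c^2 + 10.08*c + 13.64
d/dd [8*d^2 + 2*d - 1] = 16*d + 2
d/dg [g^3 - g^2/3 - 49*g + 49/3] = 3*g^2 - 2*g/3 - 49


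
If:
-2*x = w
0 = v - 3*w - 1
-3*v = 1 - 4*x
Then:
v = -1/11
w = -4/11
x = 2/11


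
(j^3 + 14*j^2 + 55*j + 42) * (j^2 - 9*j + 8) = j^5 + 5*j^4 - 63*j^3 - 341*j^2 + 62*j + 336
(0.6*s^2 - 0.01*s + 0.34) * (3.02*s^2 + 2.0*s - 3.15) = 1.812*s^4 + 1.1698*s^3 - 0.8832*s^2 + 0.7115*s - 1.071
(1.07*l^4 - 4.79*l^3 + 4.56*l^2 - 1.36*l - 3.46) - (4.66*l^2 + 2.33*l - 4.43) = 1.07*l^4 - 4.79*l^3 - 0.100000000000001*l^2 - 3.69*l + 0.97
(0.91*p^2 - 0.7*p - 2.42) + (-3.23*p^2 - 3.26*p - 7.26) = -2.32*p^2 - 3.96*p - 9.68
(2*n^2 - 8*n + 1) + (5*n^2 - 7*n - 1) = 7*n^2 - 15*n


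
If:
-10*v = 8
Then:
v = -4/5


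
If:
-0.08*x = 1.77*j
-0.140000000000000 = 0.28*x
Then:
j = 0.02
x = -0.50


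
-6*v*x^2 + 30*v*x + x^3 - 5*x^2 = x*(-6*v + x)*(x - 5)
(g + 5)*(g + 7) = g^2 + 12*g + 35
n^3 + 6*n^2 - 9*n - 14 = (n - 2)*(n + 1)*(n + 7)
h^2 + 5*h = h*(h + 5)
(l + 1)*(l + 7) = l^2 + 8*l + 7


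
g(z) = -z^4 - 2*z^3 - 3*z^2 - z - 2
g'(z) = -4*z^3 - 6*z^2 - 6*z - 1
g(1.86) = -39.08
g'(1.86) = -58.66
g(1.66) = -28.67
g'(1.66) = -45.79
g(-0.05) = -1.96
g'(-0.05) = -0.71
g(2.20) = -63.44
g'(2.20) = -85.83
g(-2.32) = -19.82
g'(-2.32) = 30.57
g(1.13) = -11.48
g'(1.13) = -21.21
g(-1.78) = -8.48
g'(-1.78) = 13.23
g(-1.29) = -4.18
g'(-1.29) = 5.34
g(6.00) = -1844.00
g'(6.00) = -1117.00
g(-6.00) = -968.00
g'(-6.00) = 683.00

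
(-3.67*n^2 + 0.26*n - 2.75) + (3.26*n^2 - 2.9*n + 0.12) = -0.41*n^2 - 2.64*n - 2.63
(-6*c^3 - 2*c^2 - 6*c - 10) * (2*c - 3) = -12*c^4 + 14*c^3 - 6*c^2 - 2*c + 30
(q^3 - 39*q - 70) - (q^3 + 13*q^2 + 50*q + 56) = -13*q^2 - 89*q - 126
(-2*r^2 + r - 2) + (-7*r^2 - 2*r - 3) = -9*r^2 - r - 5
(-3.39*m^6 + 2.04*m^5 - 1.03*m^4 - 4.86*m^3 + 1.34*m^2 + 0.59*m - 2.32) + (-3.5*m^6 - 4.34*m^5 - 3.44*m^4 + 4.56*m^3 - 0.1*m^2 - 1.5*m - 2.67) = -6.89*m^6 - 2.3*m^5 - 4.47*m^4 - 0.300000000000001*m^3 + 1.24*m^2 - 0.91*m - 4.99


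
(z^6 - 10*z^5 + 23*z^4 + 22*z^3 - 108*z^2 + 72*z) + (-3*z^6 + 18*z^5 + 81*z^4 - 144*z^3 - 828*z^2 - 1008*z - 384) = -2*z^6 + 8*z^5 + 104*z^4 - 122*z^3 - 936*z^2 - 936*z - 384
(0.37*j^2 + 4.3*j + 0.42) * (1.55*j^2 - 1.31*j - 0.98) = 0.5735*j^4 + 6.1803*j^3 - 5.3446*j^2 - 4.7642*j - 0.4116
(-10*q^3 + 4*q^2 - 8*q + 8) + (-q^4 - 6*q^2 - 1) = -q^4 - 10*q^3 - 2*q^2 - 8*q + 7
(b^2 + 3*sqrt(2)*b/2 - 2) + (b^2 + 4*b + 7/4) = 2*b^2 + 3*sqrt(2)*b/2 + 4*b - 1/4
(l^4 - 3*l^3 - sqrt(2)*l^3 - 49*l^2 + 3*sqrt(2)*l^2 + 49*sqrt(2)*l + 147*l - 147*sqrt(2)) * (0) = 0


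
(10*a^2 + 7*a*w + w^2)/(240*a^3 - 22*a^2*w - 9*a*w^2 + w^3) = (2*a + w)/(48*a^2 - 14*a*w + w^2)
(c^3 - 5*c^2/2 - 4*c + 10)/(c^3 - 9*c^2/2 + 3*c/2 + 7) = (2*c^2 - c - 10)/(2*c^2 - 5*c - 7)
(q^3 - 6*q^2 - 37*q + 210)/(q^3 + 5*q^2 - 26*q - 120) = (q - 7)/(q + 4)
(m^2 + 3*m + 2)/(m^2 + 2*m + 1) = (m + 2)/(m + 1)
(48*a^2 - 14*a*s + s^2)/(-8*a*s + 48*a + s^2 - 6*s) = (-6*a + s)/(s - 6)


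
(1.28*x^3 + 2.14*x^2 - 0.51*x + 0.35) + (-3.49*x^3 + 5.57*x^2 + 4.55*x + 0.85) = -2.21*x^3 + 7.71*x^2 + 4.04*x + 1.2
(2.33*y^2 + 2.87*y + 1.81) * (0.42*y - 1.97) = 0.9786*y^3 - 3.3847*y^2 - 4.8937*y - 3.5657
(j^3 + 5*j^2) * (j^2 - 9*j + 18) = j^5 - 4*j^4 - 27*j^3 + 90*j^2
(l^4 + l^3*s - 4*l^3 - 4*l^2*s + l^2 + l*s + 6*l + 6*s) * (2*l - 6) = 2*l^5 + 2*l^4*s - 14*l^4 - 14*l^3*s + 26*l^3 + 26*l^2*s + 6*l^2 + 6*l*s - 36*l - 36*s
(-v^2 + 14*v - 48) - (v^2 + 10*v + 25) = -2*v^2 + 4*v - 73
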